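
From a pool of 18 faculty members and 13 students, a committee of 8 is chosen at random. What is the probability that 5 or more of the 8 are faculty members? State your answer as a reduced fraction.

2482/4495

There are C(31,8) = 7888725 ways to choose the 8.
Favorable selections (5 or more faculty members): C(18,5)·C(13,3) + C(18,6)·C(13,2) + C(18,7)·C(13,1) + C(18,8)·C(13,0) = 2450448 + 1447992 + 413712 + 43758 = 4355910.
Probability = 4355910/7888725 = 2482/4495.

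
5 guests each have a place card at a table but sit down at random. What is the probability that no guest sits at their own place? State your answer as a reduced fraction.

11/30

There are 5! = 120 seatings.
By inclusion-exclusion, seatings with no fixed points: C(5,0)·5! − C(5,1)·4! + C(5,2)·3! − C(5,3)·2! + C(5,4)·1! − C(5,5)·0! = 44.
Probability = 44/120 = 11/30.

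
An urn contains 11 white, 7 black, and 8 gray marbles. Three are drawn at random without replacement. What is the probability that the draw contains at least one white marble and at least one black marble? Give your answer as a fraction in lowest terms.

There are C(26,3) = 2600 possible draws.
By inclusion-exclusion on the complements, draws missing all white or all black: C(15,3) + C(19,3) − C(8,3) = 455 + 969 − 56 = 1368.
So draws with at least one of each: 2600 − 1368 = 1232, probability 1232/2600 = 154/325.

154/325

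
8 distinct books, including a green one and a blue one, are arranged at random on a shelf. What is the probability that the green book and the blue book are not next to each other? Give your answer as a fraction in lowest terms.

3/4

There are 8! = 40320 arrangements.
Arrangements with the green book and the blue book adjacent: 2·7! = 10080.
So not adjacent: 40320 − 10080 = 30240, probability 30240/40320 = 3/4.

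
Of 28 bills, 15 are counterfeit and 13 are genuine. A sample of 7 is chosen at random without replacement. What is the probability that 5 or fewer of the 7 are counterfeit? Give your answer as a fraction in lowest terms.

There are C(28,7) = 1184040 ways to choose the 7.
Count the complement (more than 5 counterfeit): C(15,6)·C(13,1) + C(15,7)·C(13,0) = 65065 + 6435 = 71500.
Probability = 1 − 71500/1184040 = 1112540/1184040 = 389/414.

389/414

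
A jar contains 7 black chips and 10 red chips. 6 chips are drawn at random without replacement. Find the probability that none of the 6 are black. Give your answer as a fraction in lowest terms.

There are C(17,6) = 12376 possible selections.
Selections with no black (all red): C(10,6) = 210.
Probability = 210/12376 = 15/884.

15/884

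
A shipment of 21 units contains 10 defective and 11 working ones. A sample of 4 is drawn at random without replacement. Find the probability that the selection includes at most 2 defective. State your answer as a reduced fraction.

Total selections: C(21,4) = 5985.
Count the complement (more than 2 defective): C(10,3)·C(11,1) + C(10,4)·C(11,0) = 1320 + 210 = 1530.
Probability = 1 − 1530/5985 = 4455/5985 = 99/133.

99/133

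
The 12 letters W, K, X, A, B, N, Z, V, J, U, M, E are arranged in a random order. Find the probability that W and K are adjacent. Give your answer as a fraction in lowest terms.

There are 12! = 479001600 arrangements.
Treat W and K as a block: 11! arrangements of the blocks × 2 orders within the block = 2·39916800 = 79833600.
Probability = 79833600/479001600 = 1/6.

1/6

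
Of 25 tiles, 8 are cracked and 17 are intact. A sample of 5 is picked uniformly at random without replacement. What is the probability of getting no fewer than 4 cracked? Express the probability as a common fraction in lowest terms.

89/3795

There are C(25,5) = 53130 ways to choose the 5.
Favorable selections (no fewer than 4 cracked): C(8,4)·C(17,1) + C(8,5)·C(17,0) = 1190 + 56 = 1246.
Probability = 1246/53130 = 89/3795.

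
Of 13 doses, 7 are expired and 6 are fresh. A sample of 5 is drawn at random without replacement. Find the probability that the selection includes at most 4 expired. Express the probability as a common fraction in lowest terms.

There are C(13,5) = 1287 ways to choose the 5.
The complement is exactly 5 expired: C(7,5)·C(6,0) = 21.
Probability = 1 − 21/1287 = 1266/1287 = 422/429.

422/429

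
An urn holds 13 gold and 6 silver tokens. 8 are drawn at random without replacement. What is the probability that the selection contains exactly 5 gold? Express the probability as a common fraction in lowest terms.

110/323

There are C(19,8) = 75582 ways to choose 8 from 19.
Selections with exactly 5 gold: choose 5 of the 13 gold and 3 of the 6 silver, C(13,5)·C(6,3) = 1287·20 = 25740.
Probability = 25740/75582 = 110/323.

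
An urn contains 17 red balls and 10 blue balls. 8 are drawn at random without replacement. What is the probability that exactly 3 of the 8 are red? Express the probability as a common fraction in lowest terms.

There are C(27,8) = 2220075 ways to choose 8 from 27.
Selections with exactly 3 red: choose 3 of the 17 red and 5 of the 10 blue, C(17,3)·C(10,5) = 680·252 = 171360.
Probability = 171360/2220075 = 3808/49335.

3808/49335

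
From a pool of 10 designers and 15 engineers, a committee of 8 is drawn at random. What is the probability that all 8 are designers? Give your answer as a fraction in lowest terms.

There are C(25,8) = 1081575 possible selections.
Selections with all designers: C(10,8) = 45.
Probability = 45/1081575 = 1/24035.

1/24035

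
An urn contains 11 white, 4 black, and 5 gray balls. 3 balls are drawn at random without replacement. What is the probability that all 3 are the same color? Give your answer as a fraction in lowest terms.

179/1140

There are C(20,3) = 1140 ways to draw 3 balls.
All same color: C(11,3) + C(4,3) + C(5,3) = 165 + 4 + 10 = 179.
Probability = 179/1140.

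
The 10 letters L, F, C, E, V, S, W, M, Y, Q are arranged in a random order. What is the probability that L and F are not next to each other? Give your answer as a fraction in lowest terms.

There are 10! = 3628800 arrangements.
Arrangements with L and F adjacent: 2·9! = 725760.
So not adjacent: 3628800 − 725760 = 2903040, probability 2903040/3628800 = 4/5.

4/5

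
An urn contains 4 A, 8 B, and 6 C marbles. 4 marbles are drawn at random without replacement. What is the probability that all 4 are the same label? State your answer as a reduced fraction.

There are C(18,4) = 3060 ways to draw 4 marbles.
All same label: C(4,4) + C(8,4) + C(6,4) = 1 + 70 + 15 = 86.
Probability = 86/3060 = 43/1530.

43/1530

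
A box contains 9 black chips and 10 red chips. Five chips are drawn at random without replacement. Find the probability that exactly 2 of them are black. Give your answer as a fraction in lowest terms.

120/323

Total number of selections: C(19,5) = 11628.
Selections with exactly 2 black: choose 2 of the 9 black and 3 of the 10 red, C(9,2)·C(10,3) = 36·120 = 4320.
Probability = 4320/11628 = 120/323.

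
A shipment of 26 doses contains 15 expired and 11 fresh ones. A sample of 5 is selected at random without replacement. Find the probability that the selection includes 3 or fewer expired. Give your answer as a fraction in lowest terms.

167/230

There are C(26,5) = 65780 ways to choose the 5.
Favorable selections (3 or fewer expired): C(15,0)·C(11,5) + C(15,1)·C(11,4) + C(15,2)·C(11,3) + C(15,3)·C(11,2) = 462 + 4950 + 17325 + 25025 = 47762.
Probability = 47762/65780 = 167/230.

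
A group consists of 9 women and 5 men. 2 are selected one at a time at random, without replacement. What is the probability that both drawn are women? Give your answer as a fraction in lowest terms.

Multiply the conditional probabilities at each draw: 9/14 · 8/13 = 72/182 = 36/91.

36/91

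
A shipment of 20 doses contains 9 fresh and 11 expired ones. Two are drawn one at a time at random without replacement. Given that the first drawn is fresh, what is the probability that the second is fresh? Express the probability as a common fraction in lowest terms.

8/19

After removing one fresh, 19 remain: 8 fresh and 11 expired.
So the probability the next is fresh is 8/19.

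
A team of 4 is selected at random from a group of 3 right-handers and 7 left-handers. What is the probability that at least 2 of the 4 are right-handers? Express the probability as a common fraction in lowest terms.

1/3

There are C(10,4) = 210 ways to choose the 4.
Favorable selections (at least 2 right-handers): C(3,2)·C(7,2) + C(3,3)·C(7,1) = 63 + 7 = 70.
Probability = 70/210 = 1/3.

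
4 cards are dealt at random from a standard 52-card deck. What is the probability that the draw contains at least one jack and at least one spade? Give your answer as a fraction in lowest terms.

There are C(52,4) = 270725 possible draws.
By inclusion-exclusion on the complements, draws missing all jacks or all spades: C(48,4) + C(39,4) − C(36,4) = 194580 + 82251 − 58905 = 217926.
So draws with at least one of each: 270725 − 217926 = 52799, probability 52799/270725.

52799/270725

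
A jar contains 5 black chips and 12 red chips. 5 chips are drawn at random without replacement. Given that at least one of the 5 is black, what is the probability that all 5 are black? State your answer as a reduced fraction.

1/5396

Work in counts. Selections with at least one black: C(17,5) − C(12,5) = 6188 − 792 = 5396.
Of those, selections where all 5 are black: C(5,5) = 1.
Conditional probability = 1/5396.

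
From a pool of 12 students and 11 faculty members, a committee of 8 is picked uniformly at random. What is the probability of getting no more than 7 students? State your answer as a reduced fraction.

Total selections: C(23,8) = 490314.
The complement is exactly 8 students: C(12,8)·C(11,0) = 495.
Probability = 1 − 495/490314 = 489819/490314 = 14843/14858.

14843/14858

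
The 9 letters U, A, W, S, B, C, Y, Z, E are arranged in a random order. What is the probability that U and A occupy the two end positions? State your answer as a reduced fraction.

There are 9! = 362880 arrangements.
Place U and A at the ends in 2 ways, arrange the remaining 7 in 7! = 5040 ways: 2·5040 = 10080.
Probability = 10080/362880 = 1/36.

1/36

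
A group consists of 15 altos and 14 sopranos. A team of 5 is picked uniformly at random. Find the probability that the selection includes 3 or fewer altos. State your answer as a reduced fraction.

There are C(29,5) = 118755 ways to choose the 5.
Favorable selections (3 or fewer altos): C(15,0)·C(14,5) + C(15,1)·C(14,4) + C(15,2)·C(14,3) + C(15,3)·C(14,2) = 2002 + 15015 + 38220 + 41405 = 96642.
Probability = 96642/118755 = 118/145.

118/145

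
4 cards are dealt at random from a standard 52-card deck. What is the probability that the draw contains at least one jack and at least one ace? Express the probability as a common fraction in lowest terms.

1332/20825

There are C(52,4) = 270725 possible draws.
By inclusion-exclusion on the complements, draws missing all jacks or all aces: C(48,4) + C(48,4) − C(44,4) = 194580 + 194580 − 135751 = 253409.
So draws with at least one of each: 270725 − 253409 = 17316, probability 17316/270725 = 1332/20825.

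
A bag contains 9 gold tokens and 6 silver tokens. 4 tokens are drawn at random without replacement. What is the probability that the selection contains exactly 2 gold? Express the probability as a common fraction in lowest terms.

36/91

There are C(15,4) = 1365 ways to choose 4 from 15.
Selections with exactly 2 gold: choose 2 of the 9 gold and 2 of the 6 silver, C(9,2)·C(6,2) = 36·15 = 540.
Probability = 540/1365 = 36/91.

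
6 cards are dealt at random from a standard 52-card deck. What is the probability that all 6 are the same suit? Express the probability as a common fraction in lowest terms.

66/195755

There are C(52,6) = 20358520 possible 6-card hands.
Hands of one suit: 4 suits × C(13,6) = 4·1716 = 6864.
Probability = 6864/20358520 = 66/195755.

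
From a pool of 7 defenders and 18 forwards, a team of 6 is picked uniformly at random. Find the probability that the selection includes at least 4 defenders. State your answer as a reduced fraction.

41/1265

Total selections: C(25,6) = 177100.
Favorable selections (at least 4 defenders): C(7,4)·C(18,2) + C(7,5)·C(18,1) + C(7,6)·C(18,0) = 5355 + 378 + 7 = 5740.
Probability = 5740/177100 = 41/1265.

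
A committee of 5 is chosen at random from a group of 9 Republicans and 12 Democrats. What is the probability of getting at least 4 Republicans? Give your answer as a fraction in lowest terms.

26/323

Total selections: C(21,5) = 20349.
Favorable selections (at least 4 Republicans): C(9,4)·C(12,1) + C(9,5)·C(12,0) = 1512 + 126 = 1638.
Probability = 1638/20349 = 26/323.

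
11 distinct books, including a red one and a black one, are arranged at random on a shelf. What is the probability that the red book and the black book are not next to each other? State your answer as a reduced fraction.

9/11

There are 11! = 39916800 arrangements.
Arrangements with the red book and the black book adjacent: 2·10! = 7257600.
So not adjacent: 39916800 − 7257600 = 32659200, probability 32659200/39916800 = 9/11.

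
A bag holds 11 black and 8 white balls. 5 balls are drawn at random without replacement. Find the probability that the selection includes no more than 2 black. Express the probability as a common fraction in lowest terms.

Total selections: C(19,5) = 11628.
Favorable selections (no more than 2 black): C(11,0)·C(8,5) + C(11,1)·C(8,4) + C(11,2)·C(8,3) = 56 + 770 + 3080 = 3906.
Probability = 3906/11628 = 217/646.

217/646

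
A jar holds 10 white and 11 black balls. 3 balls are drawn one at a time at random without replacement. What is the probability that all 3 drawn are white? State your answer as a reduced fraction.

12/133

Multiply the conditional probabilities at each draw: 10/21 · 9/20 · 8/19 = 720/7980 = 12/133.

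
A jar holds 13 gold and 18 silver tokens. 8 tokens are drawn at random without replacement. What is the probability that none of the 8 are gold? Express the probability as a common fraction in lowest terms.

374/67425

There are C(31,8) = 7888725 possible selections.
Selections with no gold (all silver): C(18,8) = 43758.
Probability = 43758/7888725 = 374/67425.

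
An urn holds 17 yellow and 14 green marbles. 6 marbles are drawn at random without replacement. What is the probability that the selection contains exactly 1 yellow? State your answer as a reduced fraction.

374/8091

There are C(31,6) = 736281 ways to choose 6 from 31.
Selections with exactly 1 yellow: choose 1 of the 17 yellow and 5 of the 14 green, C(17,1)·C(14,5) = 17·2002 = 34034.
Probability = 34034/736281 = 374/8091.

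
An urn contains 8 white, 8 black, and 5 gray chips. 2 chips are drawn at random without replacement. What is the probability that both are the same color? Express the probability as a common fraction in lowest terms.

11/35

There are C(21,2) = 210 ways to draw 2 chips.
All same color: C(8,2) + C(8,2) + C(5,2) = 28 + 28 + 10 = 66.
Probability = 66/210 = 11/35.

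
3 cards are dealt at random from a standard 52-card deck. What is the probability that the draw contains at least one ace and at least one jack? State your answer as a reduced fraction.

There are C(52,3) = 22100 possible draws.
By inclusion-exclusion on the complements, draws missing all aces or all jacks: C(48,3) + C(48,3) − C(44,3) = 17296 + 17296 − 13244 = 21348.
So draws with at least one of each: 22100 − 21348 = 752, probability 752/22100 = 188/5525.

188/5525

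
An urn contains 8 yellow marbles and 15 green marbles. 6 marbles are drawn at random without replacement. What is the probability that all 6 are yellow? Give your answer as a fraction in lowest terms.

4/14421

There are C(23,6) = 100947 possible selections.
Selections with all yellow: C(8,6) = 28.
Probability = 28/100947 = 4/14421.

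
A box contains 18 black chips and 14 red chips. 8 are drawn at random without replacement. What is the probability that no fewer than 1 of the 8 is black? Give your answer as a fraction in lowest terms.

269623/269700

Total selections: C(32,8) = 10518300.
The complement is all 8 are red: C(14,8) = 3003.
Probability = 1 − 3003/10518300 = 10515297/10518300 = 269623/269700.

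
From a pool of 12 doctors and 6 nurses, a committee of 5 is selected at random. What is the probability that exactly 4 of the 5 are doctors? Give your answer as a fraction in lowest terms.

165/476

The sample space is all 5-subsets of the 18: C(18,5) = 8568.
Selections with exactly 4 doctors: choose 4 of the 12 doctors and 1 of the 6 nurses, C(12,4)·C(6,1) = 495·6 = 2970.
Probability = 2970/8568 = 165/476.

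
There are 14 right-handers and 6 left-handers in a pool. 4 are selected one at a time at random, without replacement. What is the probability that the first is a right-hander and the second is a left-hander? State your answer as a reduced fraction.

Multiply the conditional probabilities at each draw: 14/20 · 6/19 = 84/380 = 21/95.

21/95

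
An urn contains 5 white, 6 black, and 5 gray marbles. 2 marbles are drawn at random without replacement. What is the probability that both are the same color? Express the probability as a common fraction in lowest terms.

7/24

There are C(16,2) = 120 ways to draw 2 marbles.
All same color: C(5,2) + C(6,2) + C(5,2) = 10 + 15 + 10 = 35.
Probability = 35/120 = 7/24.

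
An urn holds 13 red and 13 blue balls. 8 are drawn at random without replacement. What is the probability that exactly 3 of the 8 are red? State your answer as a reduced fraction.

Total number of selections: C(26,8) = 1562275.
Selections with exactly 3 red: choose 3 of the 13 red and 5 of the 13 blue, C(13,3)·C(13,5) = 286·1287 = 368082.
Probability = 368082/1562275 = 2574/10925.

2574/10925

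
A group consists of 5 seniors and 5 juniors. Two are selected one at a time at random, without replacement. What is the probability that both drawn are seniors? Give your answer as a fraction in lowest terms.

2/9

Multiply the conditional probabilities at each draw: 5/10 · 4/9 = 20/90 = 2/9.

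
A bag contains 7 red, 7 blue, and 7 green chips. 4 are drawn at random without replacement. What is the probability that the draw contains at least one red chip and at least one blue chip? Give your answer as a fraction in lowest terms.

There are C(21,4) = 5985 possible draws.
By inclusion-exclusion on the complements, draws missing all red or all blue: C(14,4) + C(14,4) − C(7,4) = 1001 + 1001 − 35 = 1967.
So draws with at least one of each: 5985 − 1967 = 4018, probability 4018/5985 = 574/855.

574/855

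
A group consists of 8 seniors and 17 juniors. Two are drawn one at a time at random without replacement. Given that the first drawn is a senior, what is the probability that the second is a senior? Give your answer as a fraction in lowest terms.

After removing one senior, 24 remain: 7 seniors and 17 juniors.
So the probability the next is a senior is 7/24.

7/24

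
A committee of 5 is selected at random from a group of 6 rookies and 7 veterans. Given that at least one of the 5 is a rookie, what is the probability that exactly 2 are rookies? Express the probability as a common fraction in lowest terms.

175/422

Work in counts. Selections with at least one rookie: C(13,5) − C(7,5) = 1287 − 21 = 1266.
Of those, selections where exactly 2 are rookies: C(6,2)·C(7,3) = 15·35 = 525.
Conditional probability = 525/1266 = 175/422.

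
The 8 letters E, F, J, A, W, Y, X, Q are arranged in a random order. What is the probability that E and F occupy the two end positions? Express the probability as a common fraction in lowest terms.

There are 8! = 40320 arrangements.
Place E and F at the ends in 2 ways, arrange the remaining 6 in 6! = 720 ways: 2·720 = 1440.
Probability = 1440/40320 = 1/28.

1/28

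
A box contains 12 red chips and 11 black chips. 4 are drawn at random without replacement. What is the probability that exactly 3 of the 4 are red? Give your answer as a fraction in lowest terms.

Total number of selections: C(23,4) = 8855.
Selections with exactly 3 red: choose 3 of the 12 red and 1 of the 11 black, C(12,3)·C(11,1) = 220·11 = 2420.
Probability = 2420/8855 = 44/161.

44/161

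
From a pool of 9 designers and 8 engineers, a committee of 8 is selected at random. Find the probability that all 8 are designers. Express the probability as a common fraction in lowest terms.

9/24310

There are C(17,8) = 24310 possible selections.
Selections with all designers: C(9,8) = 9.
Probability = 9/24310.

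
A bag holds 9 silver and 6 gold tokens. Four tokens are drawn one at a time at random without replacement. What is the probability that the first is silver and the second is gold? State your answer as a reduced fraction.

Multiply the conditional probabilities at each draw: 9/15 · 6/14 = 54/210 = 9/35.

9/35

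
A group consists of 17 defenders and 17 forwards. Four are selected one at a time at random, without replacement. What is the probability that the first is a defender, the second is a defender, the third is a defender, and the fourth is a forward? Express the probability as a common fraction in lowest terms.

85/1364

Multiply the conditional probabilities at each draw: 17/34 · 16/33 · 15/32 · 17/31 = 69360/1113024 = 85/1364.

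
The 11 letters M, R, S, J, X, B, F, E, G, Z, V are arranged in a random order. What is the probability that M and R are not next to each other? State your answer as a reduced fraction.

There are 11! = 39916800 arrangements.
Arrangements with M and R adjacent: 2·10! = 7257600.
So not adjacent: 39916800 − 7257600 = 32659200, probability 32659200/39916800 = 9/11.

9/11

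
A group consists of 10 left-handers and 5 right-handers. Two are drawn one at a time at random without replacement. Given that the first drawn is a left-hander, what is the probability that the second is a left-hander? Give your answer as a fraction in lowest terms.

9/14

After removing one left-hander, 14 remain: 9 left-handers and 5 right-handers.
So the probability the next is a left-hander is 9/14.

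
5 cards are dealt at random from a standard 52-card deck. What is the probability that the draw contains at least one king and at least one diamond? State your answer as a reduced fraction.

There are C(52,5) = 2598960 possible draws.
By inclusion-exclusion on the complements, draws missing all kings or all diamonds: C(48,5) + C(39,5) − C(36,5) = 1712304 + 575757 − 376992 = 1911069.
So draws with at least one of each: 2598960 − 1911069 = 687891, probability 687891/2598960 = 229297/866320.

229297/866320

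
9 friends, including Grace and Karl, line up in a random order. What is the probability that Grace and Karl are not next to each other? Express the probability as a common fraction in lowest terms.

7/9

There are 9! = 362880 arrangements.
Arrangements with Grace and Karl adjacent: 2·8! = 80640.
So not adjacent: 362880 − 80640 = 282240, probability 282240/362880 = 7/9.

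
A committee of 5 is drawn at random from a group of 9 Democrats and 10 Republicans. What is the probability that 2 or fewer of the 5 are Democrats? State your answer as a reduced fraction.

359/646

Total selections: C(19,5) = 11628.
Favorable selections (2 or fewer Democrats): C(9,0)·C(10,5) + C(9,1)·C(10,4) + C(9,2)·C(10,3) = 252 + 1890 + 4320 = 6462.
Probability = 6462/11628 = 359/646.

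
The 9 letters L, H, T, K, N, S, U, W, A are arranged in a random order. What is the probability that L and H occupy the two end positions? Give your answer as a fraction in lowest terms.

There are 9! = 362880 arrangements.
Place L and H at the ends in 2 ways, arrange the remaining 7 in 7! = 5040 ways: 2·5040 = 10080.
Probability = 10080/362880 = 1/36.

1/36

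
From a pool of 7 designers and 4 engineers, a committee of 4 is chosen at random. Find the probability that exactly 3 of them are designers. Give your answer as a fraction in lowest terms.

14/33

There are C(11,4) = 330 ways to choose 4 from 11.
Selections with exactly 3 designers: choose 3 of the 7 designers and 1 of the 4 engineers, C(7,3)·C(4,1) = 35·4 = 140.
Probability = 140/330 = 14/33.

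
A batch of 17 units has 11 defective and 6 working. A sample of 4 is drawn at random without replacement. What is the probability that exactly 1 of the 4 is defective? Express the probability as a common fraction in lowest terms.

11/119

The sample space is all 4-subsets of the 17: C(17,4) = 2380.
Selections with exactly 1 defective: choose 1 of the 11 defective and 3 of the 6 working, C(11,1)·C(6,3) = 11·20 = 220.
Probability = 220/2380 = 11/119.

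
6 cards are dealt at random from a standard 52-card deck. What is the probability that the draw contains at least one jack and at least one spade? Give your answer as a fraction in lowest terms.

There are C(52,6) = 20358520 possible draws.
By inclusion-exclusion on the complements, draws missing all jacks or all spades: C(48,6) + C(39,6) − C(36,6) = 12271512 + 3262623 − 1947792 = 13586343.
So draws with at least one of each: 20358520 − 13586343 = 6772177, probability 6772177/20358520.

6772177/20358520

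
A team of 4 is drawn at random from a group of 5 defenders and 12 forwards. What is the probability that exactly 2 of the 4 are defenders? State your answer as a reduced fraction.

The sample space is all 4-subsets of the 17: C(17,4) = 2380.
Selections with exactly 2 defenders: choose 2 of the 5 defenders and 2 of the 12 forwards, C(5,2)·C(12,2) = 10·66 = 660.
Probability = 660/2380 = 33/119.

33/119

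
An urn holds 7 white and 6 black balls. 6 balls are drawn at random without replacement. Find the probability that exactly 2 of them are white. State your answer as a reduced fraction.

There are C(13,6) = 1716 ways to choose 6 from 13.
Selections with exactly 2 white: choose 2 of the 7 white and 4 of the 6 black, C(7,2)·C(6,4) = 21·15 = 315.
Probability = 315/1716 = 105/572.

105/572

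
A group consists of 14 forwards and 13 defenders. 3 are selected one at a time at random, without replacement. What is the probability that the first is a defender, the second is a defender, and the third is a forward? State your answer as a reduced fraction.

Multiply the conditional probabilities at each draw: 13/27 · 12/26 · 14/25 = 2184/17550 = 28/225.

28/225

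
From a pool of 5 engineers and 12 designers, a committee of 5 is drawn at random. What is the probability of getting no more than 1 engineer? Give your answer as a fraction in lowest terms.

3267/6188

There are C(17,5) = 6188 ways to choose the 5.
Favorable selections (no more than 1 engineer): C(5,0)·C(12,5) + C(5,1)·C(12,4) = 792 + 2475 = 3267.
Probability = 3267/6188.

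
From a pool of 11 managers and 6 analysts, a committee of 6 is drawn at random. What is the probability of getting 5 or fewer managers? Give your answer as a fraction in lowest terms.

851/884

Total selections: C(17,6) = 12376.
The complement is exactly 6 managers: C(11,6)·C(6,0) = 462.
Probability = 1 − 462/12376 = 11914/12376 = 851/884.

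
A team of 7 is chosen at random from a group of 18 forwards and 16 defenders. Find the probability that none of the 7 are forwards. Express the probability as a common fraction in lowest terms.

65/30566

There are C(34,7) = 5379616 possible selections.
Selections with no forwards (all defenders): C(16,7) = 11440.
Probability = 11440/5379616 = 65/30566.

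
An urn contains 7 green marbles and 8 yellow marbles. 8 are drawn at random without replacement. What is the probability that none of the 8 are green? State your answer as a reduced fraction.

There are C(15,8) = 6435 possible selections.
Selections with no green (all yellow): C(8,8) = 1.
Probability = 1/6435.

1/6435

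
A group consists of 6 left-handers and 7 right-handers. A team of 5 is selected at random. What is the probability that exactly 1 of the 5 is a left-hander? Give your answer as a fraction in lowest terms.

The sample space is all 5-subsets of the 13: C(13,5) = 1287.
Selections with exactly 1 left-hander: choose 1 of the 6 left-handers and 4 of the 7 right-handers, C(6,1)·C(7,4) = 6·35 = 210.
Probability = 210/1287 = 70/429.

70/429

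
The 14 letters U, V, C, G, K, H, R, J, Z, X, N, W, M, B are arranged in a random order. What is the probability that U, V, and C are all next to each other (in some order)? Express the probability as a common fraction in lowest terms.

There are 14! = 87178291200 arrangements.
Treat the three as one block: 12! placements × 3! orders within the block = 479001600·6 = 2874009600.
Probability = 2874009600/87178291200 = 3/91.

3/91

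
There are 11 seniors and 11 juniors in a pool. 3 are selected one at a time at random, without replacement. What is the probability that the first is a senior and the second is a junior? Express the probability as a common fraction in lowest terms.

11/42

Multiply the conditional probabilities at each draw: 11/22 · 11/21 = 121/462 = 11/42.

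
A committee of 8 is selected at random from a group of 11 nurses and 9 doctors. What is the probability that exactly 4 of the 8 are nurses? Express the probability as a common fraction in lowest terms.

1386/4199

Total number of selections: C(20,8) = 125970.
Selections with exactly 4 nurses: choose 4 of the 11 nurses and 4 of the 9 doctors, C(11,4)·C(9,4) = 330·126 = 41580.
Probability = 41580/125970 = 1386/4199.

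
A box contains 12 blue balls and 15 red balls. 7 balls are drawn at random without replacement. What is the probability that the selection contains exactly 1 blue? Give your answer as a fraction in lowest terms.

14/207

Total number of selections: C(27,7) = 888030.
Selections with exactly 1 blue: choose 1 of the 12 blue and 6 of the 15 red, C(12,1)·C(15,6) = 12·5005 = 60060.
Probability = 60060/888030 = 14/207.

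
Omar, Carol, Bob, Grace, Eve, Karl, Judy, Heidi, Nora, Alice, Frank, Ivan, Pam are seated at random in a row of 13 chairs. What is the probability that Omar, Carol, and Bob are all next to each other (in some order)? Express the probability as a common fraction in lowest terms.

1/26

There are 13! = 6227020800 arrangements.
Treat the three as one block: 11! placements × 3! orders within the block = 39916800·6 = 239500800.
Probability = 239500800/6227020800 = 1/26.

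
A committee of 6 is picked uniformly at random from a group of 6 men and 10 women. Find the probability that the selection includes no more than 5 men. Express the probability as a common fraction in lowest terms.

8007/8008

Total selections: C(16,6) = 8008.
The complement is exactly 6 men: C(6,6)·C(10,0) = 1.
Probability = 1 − 1/8008 = 8007/8008.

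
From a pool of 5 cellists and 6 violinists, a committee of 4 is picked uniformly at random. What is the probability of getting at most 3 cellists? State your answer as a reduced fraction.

There are C(11,4) = 330 ways to choose the 4.
The complement is exactly 4 cellists: C(5,4)·C(6,0) = 5.
Probability = 1 − 5/330 = 325/330 = 65/66.

65/66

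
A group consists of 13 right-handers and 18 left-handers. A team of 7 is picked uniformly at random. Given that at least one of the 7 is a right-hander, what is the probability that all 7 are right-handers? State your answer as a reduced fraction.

Work in counts. Selections with at least one right-hander: C(31,7) − C(18,7) = 2629575 − 31824 = 2597751.
Of those, selections where all 7 are right-handers: C(13,7) = 1716.
Conditional probability = 1716/2597751 = 44/66609.

44/66609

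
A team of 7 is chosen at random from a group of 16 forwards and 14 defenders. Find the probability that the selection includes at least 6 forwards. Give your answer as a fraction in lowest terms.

44/725

There are C(30,7) = 2035800 ways to choose the 7.
Favorable selections (at least 6 forwards): C(16,6)·C(14,1) + C(16,7)·C(14,0) = 112112 + 11440 = 123552.
Probability = 123552/2035800 = 44/725.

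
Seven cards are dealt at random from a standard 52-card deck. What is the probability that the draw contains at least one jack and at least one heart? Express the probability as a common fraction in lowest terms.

53122231/133784560

There are C(52,7) = 133784560 possible draws.
By inclusion-exclusion on the complements, draws missing all jacks or all hearts: C(48,7) + C(39,7) − C(36,7) = 73629072 + 15380937 − 8347680 = 80662329.
So draws with at least one of each: 133784560 − 80662329 = 53122231, probability 53122231/133784560.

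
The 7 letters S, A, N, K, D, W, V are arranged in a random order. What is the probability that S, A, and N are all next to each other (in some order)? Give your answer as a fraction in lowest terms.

1/7

There are 7! = 5040 arrangements.
Treat the three as one block: 5! placements × 3! orders within the block = 120·6 = 720.
Probability = 720/5040 = 1/7.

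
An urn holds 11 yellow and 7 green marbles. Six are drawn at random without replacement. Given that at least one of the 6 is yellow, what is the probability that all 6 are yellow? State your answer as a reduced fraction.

6/241

Work in counts. Selections with at least one yellow: C(18,6) − C(7,6) = 18564 − 7 = 18557.
Of those, selections where all 6 are yellow: C(11,6) = 462.
Conditional probability = 462/18557 = 6/241.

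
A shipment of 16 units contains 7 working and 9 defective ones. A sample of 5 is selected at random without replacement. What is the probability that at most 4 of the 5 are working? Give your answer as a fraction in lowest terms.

207/208

There are C(16,5) = 4368 ways to choose the 5.
Favorable selections (at most 4 working): C(7,0)·C(9,5) + C(7,1)·C(9,4) + C(7,2)·C(9,3) + C(7,3)·C(9,2) + C(7,4)·C(9,1) = 126 + 882 + 1764 + 1260 + 315 = 4347.
Probability = 4347/4368 = 207/208.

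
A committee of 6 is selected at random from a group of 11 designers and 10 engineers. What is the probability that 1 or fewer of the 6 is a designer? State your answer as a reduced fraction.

71/1292

There are C(21,6) = 54264 ways to choose the 6.
Favorable selections (1 or fewer designer): C(11,0)·C(10,6) + C(11,1)·C(10,5) = 210 + 2772 = 2982.
Probability = 2982/54264 = 71/1292.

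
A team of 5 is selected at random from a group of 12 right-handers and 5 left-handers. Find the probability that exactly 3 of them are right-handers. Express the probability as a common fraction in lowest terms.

Total number of selections: C(17,5) = 6188.
Selections with exactly 3 right-handers: choose 3 of the 12 right-handers and 2 of the 5 left-handers, C(12,3)·C(5,2) = 220·10 = 2200.
Probability = 2200/6188 = 550/1547.

550/1547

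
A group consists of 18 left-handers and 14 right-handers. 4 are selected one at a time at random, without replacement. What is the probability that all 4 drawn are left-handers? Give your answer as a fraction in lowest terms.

Multiply the conditional probabilities at each draw: 18/32 · 17/31 · 16/30 · 15/29 = 73440/863040 = 153/1798.

153/1798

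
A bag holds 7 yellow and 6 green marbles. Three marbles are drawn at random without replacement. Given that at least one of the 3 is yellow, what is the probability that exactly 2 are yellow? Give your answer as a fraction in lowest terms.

Work in counts. Selections with at least one yellow: C(13,3) − C(6,3) = 286 − 20 = 266.
Of those, selections where exactly 2 are yellow: C(7,2)·C(6,1) = 21·6 = 126.
Conditional probability = 126/266 = 9/19.

9/19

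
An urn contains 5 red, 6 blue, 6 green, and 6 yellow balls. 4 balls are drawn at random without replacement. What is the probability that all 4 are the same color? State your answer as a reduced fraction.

There are C(23,4) = 8855 ways to draw 4 balls.
All same color: C(5,4) + C(6,4) + C(6,4) + C(6,4) = 5 + 15 + 15 + 15 = 50.
Probability = 50/8855 = 10/1771.

10/1771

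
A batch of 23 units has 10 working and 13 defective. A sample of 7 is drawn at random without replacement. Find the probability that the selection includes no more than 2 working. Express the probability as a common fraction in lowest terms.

2327/7429

There are C(23,7) = 245157 ways to choose the 7.
Favorable selections (no more than 2 working): C(10,0)·C(13,7) + C(10,1)·C(13,6) + C(10,2)·C(13,5) = 1716 + 17160 + 57915 = 76791.
Probability = 76791/245157 = 2327/7429.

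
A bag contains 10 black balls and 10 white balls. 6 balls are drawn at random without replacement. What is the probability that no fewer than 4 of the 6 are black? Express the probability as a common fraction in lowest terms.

There are C(20,6) = 38760 ways to choose the 6.
Favorable selections (no fewer than 4 black): C(10,4)·C(10,2) + C(10,5)·C(10,1) + C(10,6)·C(10,0) = 9450 + 2520 + 210 = 12180.
Probability = 12180/38760 = 203/646.

203/646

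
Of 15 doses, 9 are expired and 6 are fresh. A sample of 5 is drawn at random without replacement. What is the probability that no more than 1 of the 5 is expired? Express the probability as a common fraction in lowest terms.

Total selections: C(15,5) = 3003.
Favorable selections (no more than 1 expired): C(9,0)·C(6,5) + C(9,1)·C(6,4) = 6 + 135 = 141.
Probability = 141/3003 = 47/1001.

47/1001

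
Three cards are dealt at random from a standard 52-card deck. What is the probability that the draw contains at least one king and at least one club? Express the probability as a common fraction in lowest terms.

33/260

There are C(52,3) = 22100 possible draws.
By inclusion-exclusion on the complements, draws missing all kings or all clubs: C(48,3) + C(39,3) − C(36,3) = 17296 + 9139 − 7140 = 19295.
So draws with at least one of each: 22100 − 19295 = 2805, probability 2805/22100 = 33/260.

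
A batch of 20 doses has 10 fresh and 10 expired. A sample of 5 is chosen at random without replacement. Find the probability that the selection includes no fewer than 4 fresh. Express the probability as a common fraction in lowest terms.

There are C(20,5) = 15504 ways to choose the 5.
Favorable selections (no fewer than 4 fresh): C(10,4)·C(10,1) + C(10,5)·C(10,0) = 2100 + 252 = 2352.
Probability = 2352/15504 = 49/323.

49/323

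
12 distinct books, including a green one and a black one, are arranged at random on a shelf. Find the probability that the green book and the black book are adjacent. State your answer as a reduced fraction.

1/6

There are 12! = 479001600 arrangements.
Treat the green book and the black book as a block: 11! arrangements of the blocks × 2 orders within the block = 2·39916800 = 79833600.
Probability = 79833600/479001600 = 1/6.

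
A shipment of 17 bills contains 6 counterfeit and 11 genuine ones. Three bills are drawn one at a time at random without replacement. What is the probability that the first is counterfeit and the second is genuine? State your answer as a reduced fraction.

Multiply the conditional probabilities at each draw: 6/17 · 11/16 = 66/272 = 33/136.

33/136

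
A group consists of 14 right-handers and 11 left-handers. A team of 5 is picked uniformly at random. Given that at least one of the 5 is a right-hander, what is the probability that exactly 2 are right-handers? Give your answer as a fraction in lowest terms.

65/228

Work in counts. Selections with at least one right-hander: C(25,5) − C(11,5) = 53130 − 462 = 52668.
Of those, selections where exactly 2 are right-handers: C(14,2)·C(11,3) = 91·165 = 15015.
Conditional probability = 15015/52668 = 65/228.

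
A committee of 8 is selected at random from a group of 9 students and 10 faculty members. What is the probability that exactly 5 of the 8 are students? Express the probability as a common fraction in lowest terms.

There are C(19,8) = 75582 ways to choose 8 from 19.
Selections with exactly 5 students: choose 5 of the 9 students and 3 of the 10 faculty members, C(9,5)·C(10,3) = 126·120 = 15120.
Probability = 15120/75582 = 840/4199.

840/4199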